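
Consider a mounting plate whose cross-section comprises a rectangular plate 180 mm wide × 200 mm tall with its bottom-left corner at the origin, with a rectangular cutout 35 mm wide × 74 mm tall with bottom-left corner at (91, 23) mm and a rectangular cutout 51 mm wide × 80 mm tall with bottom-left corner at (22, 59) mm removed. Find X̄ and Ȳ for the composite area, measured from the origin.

plate: A = 180 × 200 = 36000.00, centroid at (90.00, 100.00).
hole 1: A = −(35 × 74) = -2590.00, centroid at (108.50, 60.00).
hole 2: A = −(51 × 80) = -4080.00, centroid at (47.50, 99.00).
ΣA = 29330.00 mm², ΣAX̄ = 2765185.00 mm³, ΣAȲ = 3040680.00 mm³.
X̄ = 2765185.00/29330.00 = 94.28 mm; Ȳ = 3040680.00/29330.00 = 103.67 mm.

X̄ = 94.28 mm, Ȳ = 103.67 mm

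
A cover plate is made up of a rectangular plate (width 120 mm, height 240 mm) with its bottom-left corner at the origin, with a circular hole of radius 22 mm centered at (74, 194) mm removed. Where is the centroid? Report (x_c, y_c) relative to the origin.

Part | A | x̄ᵢ | ȳᵢ | A·x̄ᵢ | A·ȳᵢ
plate | 28800.00 | 60.00 | 120.00 | 1728000.00 | 3456000.00
hole | -1520.53 | 74.00 | 194.00 | -112519.28 | -294982.98
Σ | 27279.47 |  |  | 1615480.72 | 3161017.02
x_c = 1615480.72 / 27279.47 = 59.22 mm
y_c = 3161017.02 / 27279.47 = 115.88 mm

x_c = 59.22 mm, y_c = 115.88 mm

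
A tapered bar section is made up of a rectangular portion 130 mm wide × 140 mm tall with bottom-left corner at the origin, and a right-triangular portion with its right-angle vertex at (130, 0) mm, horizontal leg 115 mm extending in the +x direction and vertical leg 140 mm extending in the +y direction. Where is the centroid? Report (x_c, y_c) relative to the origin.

x_c = 96.69 mm, y_c = 62.84 mm

Part | A | x̄ᵢ | ȳᵢ | A·x̄ᵢ | A·ȳᵢ
rectangular portion | 18200.00 | 65.00 | 70.00 | 1183000.00 | 1274000.00
triangular portion | 8050.00 | 168.33 | 46.67 | 1355083.33 | 375666.67
Σ | 26250.00 |  |  | 2538083.33 | 1649666.67
x_c = 2538083.33 / 26250.00 = 96.69 mm
y_c = 1649666.67 / 26250.00 = 62.84 mm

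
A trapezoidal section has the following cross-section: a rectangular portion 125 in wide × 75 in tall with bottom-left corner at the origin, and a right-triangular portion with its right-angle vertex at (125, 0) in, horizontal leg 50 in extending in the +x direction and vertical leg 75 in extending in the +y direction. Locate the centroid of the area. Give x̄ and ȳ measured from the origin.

x̄ = 75.69 in, ȳ = 35.42 in

Part | A | x̄ᵢ | ȳᵢ | A·x̄ᵢ | A·ȳᵢ
rectangular portion | 9375.00 | 62.50 | 37.50 | 585937.50 | 351562.50
triangular portion | 1875.00 | 141.67 | 25.00 | 265625.00 | 46875.00
Σ | 11250.00 |  |  | 851562.50 | 398437.50
x̄ = 851562.50 / 11250.00 = 75.69 in
ȳ = 398437.50 / 11250.00 = 35.42 in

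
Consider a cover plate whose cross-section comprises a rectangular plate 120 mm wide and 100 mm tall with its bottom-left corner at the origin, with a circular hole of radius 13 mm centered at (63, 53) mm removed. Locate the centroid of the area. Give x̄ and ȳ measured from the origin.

plate: A = 120 × 100 = 12000.00, centroid at (60.00, 50.00).
hole: A = −π·13² = -530.93, centroid at (63.00, 53.00).
ΣA = 11469.07 mm², ΣAx̄ = 686551.46 mm³, ΣAȳ = 571860.75 mm³.
x̄ = 686551.46/11469.07 = 59.86 mm; ȳ = 571860.75/11469.07 = 49.86 mm.

x̄ = 59.86 mm, ȳ = 49.86 mm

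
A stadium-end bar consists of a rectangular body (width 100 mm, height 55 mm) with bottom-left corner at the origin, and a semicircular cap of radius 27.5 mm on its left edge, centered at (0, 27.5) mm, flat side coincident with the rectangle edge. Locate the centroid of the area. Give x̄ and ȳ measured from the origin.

rectangular body: A = 100 × 55 = 5500.00, centroid at (50.00, 27.50).
semicircular end: A = ½π·27.5² = 1187.91, centroid at (-11.67, 27.50).
ΣA = 6687.91 mm²
ΣAx̄ = (5500.00)(50.00) + (1187.91)(-11.67) = 261135.42 mm³
ΣAȳ = (5500.00)(27.50) + (1187.91)(27.50) = 183917.65 mm³
x̄ = 261135.42 / 6687.91 = 39.05 mm
ȳ = 183917.65 / 6687.91 = 27.50 mm

x̄ = 39.05 mm, ȳ = 27.50 mm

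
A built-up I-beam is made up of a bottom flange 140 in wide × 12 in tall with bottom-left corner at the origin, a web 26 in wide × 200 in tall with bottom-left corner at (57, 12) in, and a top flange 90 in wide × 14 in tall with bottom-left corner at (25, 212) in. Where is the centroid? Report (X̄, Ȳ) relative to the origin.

X̄ = 70.00 in, Ȳ = 106.69 in

bottom flange: A = 140 × 12 = 1680.00, centroid at (70.00, 6.00).
web: A = 26 × 200 = 5200.00, centroid at (70.00, 112.00).
top flange: A = 90 × 14 = 1260.00, centroid at (70.00, 219.00).
ΣA = 8140.00 in², ΣAX̄ = 569800.00 in³, ΣAȲ = 868420.00 in³.
X̄ = 569800.00/8140.00 = 70.00 in; Ȳ = 868420.00/8140.00 = 106.69 in.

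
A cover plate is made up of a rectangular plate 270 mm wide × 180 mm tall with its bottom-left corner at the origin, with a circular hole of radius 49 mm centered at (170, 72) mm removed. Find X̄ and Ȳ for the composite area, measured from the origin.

plate: A = 270 × 180 = 48600.00, centroid at (135.00, 90.00).
hole: A = −π·49² = -7542.96, centroid at (170.00, 72.00).
ΣA = 41057.04 mm²
ΣAX̄ = (48600.00)(135.00) + (-7542.96)(170.00) = 5278696.13 mm³
ΣAȲ = (48600.00)(90.00) + (-7542.96)(72.00) = 3830906.59 mm³
X̄ = 5278696.13 / 41057.04 = 128.57 mm
Ȳ = 3830906.59 / 41057.04 = 93.31 mm

X̄ = 128.57 mm, Ȳ = 93.31 mm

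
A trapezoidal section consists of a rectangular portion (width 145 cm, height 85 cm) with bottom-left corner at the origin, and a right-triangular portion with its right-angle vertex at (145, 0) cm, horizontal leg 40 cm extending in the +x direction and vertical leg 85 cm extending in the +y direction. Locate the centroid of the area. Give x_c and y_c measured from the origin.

x_c = 82.90 cm, y_c = 40.78 cm

rectangular portion: A = 145 × 85 = 12325.00, centroid at (72.50, 42.50).
triangular portion: A = ½·40·85 = 1700.00, centroid at (158.33, 28.33).
ΣA = 14025.00 cm²
ΣAx_c = (12325.00)(72.50) + (1700.00)(158.33) = 1162729.17 cm³
ΣAy_c = (12325.00)(42.50) + (1700.00)(28.33) = 571979.17 cm³
x_c = 1162729.17 / 14025.00 = 82.90 cm
y_c = 571979.17 / 14025.00 = 40.78 cm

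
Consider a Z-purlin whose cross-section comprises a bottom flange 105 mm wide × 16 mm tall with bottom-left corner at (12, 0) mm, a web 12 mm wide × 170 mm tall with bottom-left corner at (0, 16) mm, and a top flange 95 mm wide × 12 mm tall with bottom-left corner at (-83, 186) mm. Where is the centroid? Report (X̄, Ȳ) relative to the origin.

X̄ = 16.49 mm, Ȳ = 90.20 mm

bottom flange: A = 105 × 16 = 1680.00, centroid at (64.50, 8.00).
web: A = 12 × 170 = 2040.00, centroid at (6.00, 101.00).
top flange: A = 95 × 12 = 1140.00, centroid at (-35.50, 192.00).
ΣA = 4860.00 mm², ΣAX̄ = 80130.00 mm³, ΣAȲ = 438360.00 mm³.
X̄ = 80130.00/4860.00 = 16.49 mm; Ȳ = 438360.00/4860.00 = 90.20 mm.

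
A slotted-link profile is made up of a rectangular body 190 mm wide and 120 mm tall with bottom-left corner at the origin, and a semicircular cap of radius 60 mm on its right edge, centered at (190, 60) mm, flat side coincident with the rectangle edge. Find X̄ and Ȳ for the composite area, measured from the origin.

X̄ = 118.94 mm, Ȳ = 60.00 mm

Part | A | x̄ᵢ | ȳᵢ | A·x̄ᵢ | A·ȳᵢ
rectangular body | 22800.00 | 95.00 | 60.00 | 2166000.00 | 1368000.00
semicircular end | 5654.87 | 215.46 | 60.00 | 1218424.69 | 339292.01
Σ | 28454.87 |  |  | 3384424.69 | 1707292.01
X̄ = 3384424.69 / 28454.87 = 118.94 mm
Ȳ = 1707292.01 / 28454.87 = 60.00 mm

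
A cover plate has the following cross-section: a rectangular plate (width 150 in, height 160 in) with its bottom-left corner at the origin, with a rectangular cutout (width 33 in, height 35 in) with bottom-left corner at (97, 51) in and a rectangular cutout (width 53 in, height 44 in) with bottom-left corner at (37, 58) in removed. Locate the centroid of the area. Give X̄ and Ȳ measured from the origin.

Part | A | x̄ᵢ | ȳᵢ | A·x̄ᵢ | A·ȳᵢ
plate | 24000.00 | 75.00 | 80.00 | 1800000.00 | 1920000.00
hole 1 | -1155.00 | 113.50 | 68.50 | -131092.50 | -79117.50
hole 2 | -2332.00 | 63.50 | 80.00 | -148082.00 | -186560.00
Σ | 20513.00 |  |  | 1520825.50 | 1654322.50
X̄ = 1520825.50 / 20513.00 = 74.14 in
Ȳ = 1654322.50 / 20513.00 = 80.65 in

X̄ = 74.14 in, Ȳ = 80.65 in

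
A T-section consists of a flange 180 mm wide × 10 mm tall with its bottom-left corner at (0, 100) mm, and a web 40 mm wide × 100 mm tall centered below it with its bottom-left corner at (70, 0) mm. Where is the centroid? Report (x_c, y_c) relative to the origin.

web: A = 40 × 100 = 4000.00, centroid at (90.00, 50.00).
flange: A = 180 × 10 = 1800.00, centroid at (90.00, 105.00).
ΣA = 5800.00 mm², ΣAx_c = 522000.00 mm³, ΣAy_c = 389000.00 mm³.
x_c = 522000.00/5800.00 = 90.00 mm; y_c = 389000.00/5800.00 = 67.07 mm.

x_c = 90.00 mm, y_c = 67.07 mm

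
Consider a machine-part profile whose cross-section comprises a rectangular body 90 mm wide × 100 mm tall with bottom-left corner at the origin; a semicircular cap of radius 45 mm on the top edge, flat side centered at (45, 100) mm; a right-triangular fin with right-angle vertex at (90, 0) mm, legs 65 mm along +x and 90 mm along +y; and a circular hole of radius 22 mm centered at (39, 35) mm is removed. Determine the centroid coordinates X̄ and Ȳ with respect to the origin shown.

rectangular body: A = 90 × 100 = 9000.00, centroid at (45.00, 50.00).
semicircular top: A = ½π·45² = 3180.86, centroid at (45.00, 119.10).
triangular fin: A = ½·65·90 = 2925.00, centroid at (111.67, 30.00).
hole: A = −π·22² = -1520.53, centroid at (39.00, 35.00).
ΣA = 13585.33 mm²
ΣAX̄ = (9000.00)(45.00) + (3180.86)(45.00) + (2925.00)(111.67) + (-1520.53)(39.00) = 815463.11 mm³
ΣAȲ = (9000.00)(50.00) + (3180.86)(119.10) + (2925.00)(30.00) + (-1520.53)(35.00) = 863367.68 mm³
X̄ = 815463.11 / 13585.33 = 60.03 mm
Ȳ = 863367.68 / 13585.33 = 63.55 mm

X̄ = 60.03 mm, Ȳ = 63.55 mm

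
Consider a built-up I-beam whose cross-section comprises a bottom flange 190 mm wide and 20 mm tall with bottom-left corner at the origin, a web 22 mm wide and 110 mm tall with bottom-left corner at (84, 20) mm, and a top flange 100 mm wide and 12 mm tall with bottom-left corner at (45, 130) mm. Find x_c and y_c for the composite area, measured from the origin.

bottom flange: A = 190 × 20 = 3800.00, centroid at (95.00, 10.00).
web: A = 22 × 110 = 2420.00, centroid at (95.00, 75.00).
top flange: A = 100 × 12 = 1200.00, centroid at (95.00, 136.00).
ΣA = 7420.00 mm², ΣAx_c = 704900.00 mm³, ΣAy_c = 382700.00 mm³.
x_c = 704900.00/7420.00 = 95.00 mm; y_c = 382700.00/7420.00 = 51.58 mm.

x_c = 95.00 mm, y_c = 51.58 mm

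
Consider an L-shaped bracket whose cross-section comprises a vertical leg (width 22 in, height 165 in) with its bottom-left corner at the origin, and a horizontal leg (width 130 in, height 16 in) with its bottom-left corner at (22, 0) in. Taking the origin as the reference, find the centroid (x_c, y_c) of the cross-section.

vertical leg: A = 22 × 165 = 3630.00, centroid at (11.00, 82.50).
horizontal leg: A = 130 × 16 = 2080.00, centroid at (87.00, 8.00).
ΣA = 5710.00 in², ΣAx_c = 220890.00 in³, ΣAy_c = 316115.00 in³.
x_c = 220890.00/5710.00 = 38.68 in; y_c = 316115.00/5710.00 = 55.36 in.

x_c = 38.68 in, y_c = 55.36 in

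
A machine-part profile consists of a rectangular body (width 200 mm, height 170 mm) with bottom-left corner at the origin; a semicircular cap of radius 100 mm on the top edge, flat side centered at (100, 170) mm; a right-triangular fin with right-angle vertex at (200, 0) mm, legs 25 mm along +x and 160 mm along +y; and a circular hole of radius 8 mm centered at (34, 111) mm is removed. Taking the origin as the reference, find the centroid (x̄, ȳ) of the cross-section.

rectangular body: A = 200 × 170 = 34000.00, centroid at (100.00, 85.00).
semicircular top: A = ½π·100² = 15707.96, centroid at (100.00, 212.44).
triangular fin: A = ½·25·160 = 2000.00, centroid at (208.33, 53.33).
hole: A = −π·8² = -201.06, centroid at (34.00, 111.00).
ΣA = 51506.90 mm², ΣAx̄ = 5380626.89 mm³, ΣAȳ = 6311369.21 mm³.
x̄ = 5380626.89/51506.90 = 104.46 mm; ȳ = 6311369.21/51506.90 = 122.53 mm.

x̄ = 104.46 mm, ȳ = 122.53 mm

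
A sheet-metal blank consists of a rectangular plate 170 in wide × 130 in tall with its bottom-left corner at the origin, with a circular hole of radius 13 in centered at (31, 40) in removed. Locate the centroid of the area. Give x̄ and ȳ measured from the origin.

plate: A = 170 × 130 = 22100.00, centroid at (85.00, 65.00).
hole: A = −π·13² = -530.93, centroid at (31.00, 40.00).
ΣA = 21569.07 in², ΣAx̄ = 1862041.20 in³, ΣAȳ = 1415262.83 in³.
x̄ = 1862041.20/21569.07 = 86.33 in; ȳ = 1415262.83/21569.07 = 65.62 in.

x̄ = 86.33 in, ȳ = 65.62 in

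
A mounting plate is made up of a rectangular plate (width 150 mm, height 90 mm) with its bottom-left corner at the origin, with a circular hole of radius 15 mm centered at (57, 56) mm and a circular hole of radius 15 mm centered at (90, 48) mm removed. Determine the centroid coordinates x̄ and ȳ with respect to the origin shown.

Part | A | x̄ᵢ | ȳᵢ | A·x̄ᵢ | A·ȳᵢ
plate | 13500.00 | 75.00 | 45.00 | 1012500.00 | 607500.00
hole 1 | -706.86 | 57.00 | 56.00 | -40290.93 | -39584.07
hole 2 | -706.86 | 90.00 | 48.00 | -63617.25 | -33929.20
Σ | 12086.28 |  |  | 908591.82 | 533986.73
x̄ = 908591.82 / 12086.28 = 75.18 mm
ȳ = 533986.73 / 12086.28 = 44.18 mm

x̄ = 75.18 mm, ȳ = 44.18 mm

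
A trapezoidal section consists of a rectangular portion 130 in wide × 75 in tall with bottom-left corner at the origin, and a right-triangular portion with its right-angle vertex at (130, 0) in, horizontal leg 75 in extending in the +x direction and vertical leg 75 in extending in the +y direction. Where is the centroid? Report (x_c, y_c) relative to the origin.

rectangular portion: A = 130 × 75 = 9750.00, centroid at (65.00, 37.50).
triangular portion: A = ½·75·75 = 2812.50, centroid at (155.00, 25.00).
ΣA = 12562.50 in², ΣAx_c = 1069687.50 in³, ΣAy_c = 435937.50 in³.
x_c = 1069687.50/12562.50 = 85.15 in; y_c = 435937.50/12562.50 = 34.70 in.

x_c = 85.15 in, y_c = 34.70 in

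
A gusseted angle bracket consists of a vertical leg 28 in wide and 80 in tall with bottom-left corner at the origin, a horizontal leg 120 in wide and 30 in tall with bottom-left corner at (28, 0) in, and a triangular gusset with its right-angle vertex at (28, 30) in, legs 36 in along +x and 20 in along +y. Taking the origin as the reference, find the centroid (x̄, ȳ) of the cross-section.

x̄ = 58.48 in, ȳ = 25.29 in

Part | A | x̄ᵢ | ȳᵢ | A·x̄ᵢ | A·ȳᵢ
vertical leg | 2240.00 | 14.00 | 40.00 | 31360.00 | 89600.00
horizontal leg | 3600.00 | 88.00 | 15.00 | 316800.00 | 54000.00
gusset | 360.00 | 40.00 | 36.67 | 14400.00 | 13200.00
Σ | 6200.00 |  |  | 362560.00 | 156800.00
x̄ = 362560.00 / 6200.00 = 58.48 in
ȳ = 156800.00 / 6200.00 = 25.29 in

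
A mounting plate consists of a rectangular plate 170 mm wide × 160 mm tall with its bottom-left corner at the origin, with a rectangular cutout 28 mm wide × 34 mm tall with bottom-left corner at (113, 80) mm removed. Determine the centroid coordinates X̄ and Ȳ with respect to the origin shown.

plate: A = 170 × 160 = 27200.00, centroid at (85.00, 80.00).
hole: A = −(28 × 34) = -952.00, centroid at (127.00, 97.00).
ΣA = 26248.00 mm²
ΣAX̄ = (27200.00)(85.00) + (-952.00)(127.00) = 2191096.00 mm³
ΣAȲ = (27200.00)(80.00) + (-952.00)(97.00) = 2083656.00 mm³
X̄ = 2191096.00 / 26248.00 = 83.48 mm
Ȳ = 2083656.00 / 26248.00 = 79.38 mm

X̄ = 83.48 mm, Ȳ = 79.38 mm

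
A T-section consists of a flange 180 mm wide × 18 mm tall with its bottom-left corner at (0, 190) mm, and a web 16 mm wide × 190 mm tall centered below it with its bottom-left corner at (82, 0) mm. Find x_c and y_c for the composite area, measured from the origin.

web: A = 16 × 190 = 3040.00, centroid at (90.00, 95.00).
flange: A = 180 × 18 = 3240.00, centroid at (90.00, 199.00).
ΣA = 6280.00 mm²
ΣAx_c = (3040.00)(90.00) + (3240.00)(90.00) = 565200.00 mm³
ΣAy_c = (3040.00)(95.00) + (3240.00)(199.00) = 933560.00 mm³
x_c = 565200.00 / 6280.00 = 90.00 mm
y_c = 933560.00 / 6280.00 = 148.66 mm

x_c = 90.00 mm, y_c = 148.66 mm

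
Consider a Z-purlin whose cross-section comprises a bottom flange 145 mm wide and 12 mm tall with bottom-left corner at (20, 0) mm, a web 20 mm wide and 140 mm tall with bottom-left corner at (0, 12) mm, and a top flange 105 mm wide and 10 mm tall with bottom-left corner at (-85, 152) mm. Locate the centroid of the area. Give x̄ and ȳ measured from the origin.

bottom flange: A = 145 × 12 = 1740.00, centroid at (92.50, 6.00).
web: A = 20 × 140 = 2800.00, centroid at (10.00, 82.00).
top flange: A = 105 × 10 = 1050.00, centroid at (-32.50, 157.00).
ΣA = 5590.00 mm², ΣAx̄ = 154825.00 mm³, ΣAȳ = 404890.00 mm³.
x̄ = 154825.00/5590.00 = 27.70 mm; ȳ = 404890.00/5590.00 = 72.43 mm.

x̄ = 27.70 mm, ȳ = 72.43 mm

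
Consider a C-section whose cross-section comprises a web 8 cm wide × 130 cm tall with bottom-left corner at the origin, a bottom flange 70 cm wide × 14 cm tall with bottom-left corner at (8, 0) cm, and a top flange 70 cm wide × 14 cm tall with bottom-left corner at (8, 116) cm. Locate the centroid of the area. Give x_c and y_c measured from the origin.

web: A = 8 × 130 = 1040.00, centroid at (4.00, 65.00).
bottom flange: A = 70 × 14 = 980.00, centroid at (43.00, 7.00).
top flange: A = 70 × 14 = 980.00, centroid at (43.00, 123.00).
ΣA = 3000.00 cm², ΣAx_c = 88440.00 cm³, ΣAy_c = 195000.00 cm³.
x_c = 88440.00/3000.00 = 29.48 cm; y_c = 195000.00/3000.00 = 65.00 cm.

x_c = 29.48 cm, y_c = 65.00 cm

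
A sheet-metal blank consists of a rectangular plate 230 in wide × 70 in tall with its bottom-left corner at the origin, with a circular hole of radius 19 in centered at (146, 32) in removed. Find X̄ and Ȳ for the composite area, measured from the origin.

Part | A | x̄ᵢ | ȳᵢ | A·x̄ᵢ | A·ȳᵢ
plate | 16100.00 | 115.00 | 35.00 | 1851500.00 | 563500.00
hole | -1134.11 | 146.00 | 32.00 | -165580.78 | -36291.68
Σ | 14965.89 |  |  | 1685919.22 | 527208.32
X̄ = 1685919.22 / 14965.89 = 112.65 in
Ȳ = 527208.32 / 14965.89 = 35.23 in

X̄ = 112.65 in, Ȳ = 35.23 in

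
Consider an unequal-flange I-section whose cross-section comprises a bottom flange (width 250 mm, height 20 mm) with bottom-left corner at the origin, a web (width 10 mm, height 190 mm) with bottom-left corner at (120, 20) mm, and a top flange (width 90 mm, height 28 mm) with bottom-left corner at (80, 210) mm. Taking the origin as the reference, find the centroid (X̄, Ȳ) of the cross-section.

X̄ = 125.00 mm, Ȳ = 88.43 mm

bottom flange: A = 250 × 20 = 5000.00, centroid at (125.00, 10.00).
web: A = 10 × 190 = 1900.00, centroid at (125.00, 115.00).
top flange: A = 90 × 28 = 2520.00, centroid at (125.00, 224.00).
ΣA = 9420.00 mm², ΣAX̄ = 1177500.00 mm³, ΣAȲ = 832980.00 mm³.
X̄ = 1177500.00/9420.00 = 125.00 mm; Ȳ = 832980.00/9420.00 = 88.43 mm.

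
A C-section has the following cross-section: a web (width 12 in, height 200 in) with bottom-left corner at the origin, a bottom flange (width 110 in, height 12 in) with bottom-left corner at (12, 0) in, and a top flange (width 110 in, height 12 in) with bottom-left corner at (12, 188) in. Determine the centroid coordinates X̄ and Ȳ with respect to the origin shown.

X̄ = 37.95 in, Ȳ = 100.00 in

web: A = 12 × 200 = 2400.00, centroid at (6.00, 100.00).
bottom flange: A = 110 × 12 = 1320.00, centroid at (67.00, 6.00).
top flange: A = 110 × 12 = 1320.00, centroid at (67.00, 194.00).
ΣA = 5040.00 in², ΣAX̄ = 191280.00 in³, ΣAȲ = 504000.00 in³.
X̄ = 191280.00/5040.00 = 37.95 in; Ȳ = 504000.00/5040.00 = 100.00 in.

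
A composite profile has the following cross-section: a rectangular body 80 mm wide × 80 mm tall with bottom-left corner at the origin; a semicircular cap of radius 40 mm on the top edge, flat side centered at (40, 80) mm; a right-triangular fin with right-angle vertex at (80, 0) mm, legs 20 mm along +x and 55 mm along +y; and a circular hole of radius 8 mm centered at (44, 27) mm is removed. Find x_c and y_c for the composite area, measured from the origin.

x_c = 42.68 mm, y_c = 54.46 mm

Part | A | x̄ᵢ | ȳᵢ | A·x̄ᵢ | A·ȳᵢ
rectangular body | 6400.00 | 40.00 | 40.00 | 256000.00 | 256000.00
semicircular top | 2513.27 | 40.00 | 96.98 | 100530.96 | 243728.60
triangular fin | 550.00 | 86.67 | 18.33 | 47666.67 | 10083.33
hole | -201.06 | 44.00 | 27.00 | -8846.72 | -5428.67
Σ | 9262.21 |  |  | 395350.91 | 504383.26
x_c = 395350.91 / 9262.21 = 42.68 mm
y_c = 504383.26 / 9262.21 = 54.46 mm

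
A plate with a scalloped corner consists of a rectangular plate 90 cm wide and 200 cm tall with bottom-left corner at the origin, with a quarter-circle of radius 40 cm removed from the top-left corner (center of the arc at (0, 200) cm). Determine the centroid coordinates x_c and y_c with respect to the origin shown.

x_c = 47.10 cm, y_c = 93.77 cm

plate: A = 90 × 200 = 18000.00, centroid at (45.00, 100.00).
removed quarter-circle: A = −¼π·40² = -1256.64, centroid at (16.98, 183.02).
ΣA = 16743.36 cm², ΣAx_c = 788666.67 cm³, ΣAy_c = 1570005.92 cm³.
x_c = 788666.67/16743.36 = 47.10 cm; y_c = 1570005.92/16743.36 = 93.77 cm.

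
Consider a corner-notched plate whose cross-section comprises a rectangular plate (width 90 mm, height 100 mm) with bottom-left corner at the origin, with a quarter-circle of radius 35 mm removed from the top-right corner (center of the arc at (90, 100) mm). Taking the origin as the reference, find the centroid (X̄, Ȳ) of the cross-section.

X̄ = 41.39 mm, Ȳ = 45.79 mm

plate: A = 90 × 100 = 9000.00, centroid at (45.00, 50.00).
removed quarter-circle: A = −¼π·35² = -962.11, centroid at (75.15, 85.15).
ΣA = 8037.89 mm²
ΣAX̄ = (9000.00)(45.00) + (-962.11)(75.15) = 332701.52 mm³
ΣAȲ = (9000.00)(50.00) + (-962.11)(85.15) = 368080.39 mm³
X̄ = 332701.52 / 8037.89 = 41.39 mm
Ȳ = 368080.39 / 8037.89 = 45.79 mm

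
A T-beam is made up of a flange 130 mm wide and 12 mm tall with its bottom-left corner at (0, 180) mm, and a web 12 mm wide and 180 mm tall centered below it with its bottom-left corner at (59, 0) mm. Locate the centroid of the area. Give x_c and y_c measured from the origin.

x_c = 65.00 mm, y_c = 130.26 mm

web: A = 12 × 180 = 2160.00, centroid at (65.00, 90.00).
flange: A = 130 × 12 = 1560.00, centroid at (65.00, 186.00).
ΣA = 3720.00 mm², ΣAx_c = 241800.00 mm³, ΣAy_c = 484560.00 mm³.
x_c = 241800.00/3720.00 = 65.00 mm; y_c = 484560.00/3720.00 = 130.26 mm.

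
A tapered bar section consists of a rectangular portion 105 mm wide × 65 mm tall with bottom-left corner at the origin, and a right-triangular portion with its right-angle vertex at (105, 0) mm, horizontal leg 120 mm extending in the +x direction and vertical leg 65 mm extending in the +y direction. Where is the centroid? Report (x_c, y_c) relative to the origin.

rectangular portion: A = 105 × 65 = 6825.00, centroid at (52.50, 32.50).
triangular portion: A = ½·120·65 = 3900.00, centroid at (145.00, 21.67).
ΣA = 10725.00 mm²
ΣAx_c = (6825.00)(52.50) + (3900.00)(145.00) = 923812.50 mm³
ΣAy_c = (6825.00)(32.50) + (3900.00)(21.67) = 306312.50 mm³
x_c = 923812.50 / 10725.00 = 86.14 mm
y_c = 306312.50 / 10725.00 = 28.56 mm

x_c = 86.14 mm, y_c = 28.56 mm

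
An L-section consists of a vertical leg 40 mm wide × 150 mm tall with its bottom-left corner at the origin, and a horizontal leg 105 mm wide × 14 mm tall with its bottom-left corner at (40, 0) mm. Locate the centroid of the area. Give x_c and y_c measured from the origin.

x_c = 34.27 mm, y_c = 61.62 mm

vertical leg: A = 40 × 150 = 6000.00, centroid at (20.00, 75.00).
horizontal leg: A = 105 × 14 = 1470.00, centroid at (92.50, 7.00).
ΣA = 7470.00 mm², ΣAx_c = 255975.00 mm³, ΣAy_c = 460290.00 mm³.
x_c = 255975.00/7470.00 = 34.27 mm; y_c = 460290.00/7470.00 = 61.62 mm.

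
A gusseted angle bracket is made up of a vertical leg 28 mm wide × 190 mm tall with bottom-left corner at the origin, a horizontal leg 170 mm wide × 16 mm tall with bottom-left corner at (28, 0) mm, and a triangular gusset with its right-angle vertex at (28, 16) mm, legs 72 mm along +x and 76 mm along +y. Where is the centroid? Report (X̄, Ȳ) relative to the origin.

X̄ = 48.64 mm, Ȳ = 59.41 mm

Part | A | x̄ᵢ | ȳᵢ | A·x̄ᵢ | A·ȳᵢ
vertical leg | 5320.00 | 14.00 | 95.00 | 74480.00 | 505400.00
horizontal leg | 2720.00 | 113.00 | 8.00 | 307360.00 | 21760.00
gusset | 2736.00 | 52.00 | 41.33 | 142272.00 | 113088.00
Σ | 10776.00 |  |  | 524112.00 | 640248.00
X̄ = 524112.00 / 10776.00 = 48.64 mm
Ȳ = 640248.00 / 10776.00 = 59.41 mm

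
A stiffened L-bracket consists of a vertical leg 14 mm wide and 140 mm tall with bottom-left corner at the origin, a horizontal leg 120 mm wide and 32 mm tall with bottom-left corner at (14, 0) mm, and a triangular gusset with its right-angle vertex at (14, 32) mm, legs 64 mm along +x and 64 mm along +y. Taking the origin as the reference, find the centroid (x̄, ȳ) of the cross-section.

x̄ = 47.18 mm, ȳ = 39.23 mm

Part | A | x̄ᵢ | ȳᵢ | A·x̄ᵢ | A·ȳᵢ
vertical leg | 1960.00 | 7.00 | 70.00 | 13720.00 | 137200.00
horizontal leg | 3840.00 | 74.00 | 16.00 | 284160.00 | 61440.00
gusset | 2048.00 | 35.33 | 53.33 | 72362.67 | 109226.67
Σ | 7848.00 |  |  | 370242.67 | 307866.67
x̄ = 370242.67 / 7848.00 = 47.18 mm
ȳ = 307866.67 / 7848.00 = 39.23 mm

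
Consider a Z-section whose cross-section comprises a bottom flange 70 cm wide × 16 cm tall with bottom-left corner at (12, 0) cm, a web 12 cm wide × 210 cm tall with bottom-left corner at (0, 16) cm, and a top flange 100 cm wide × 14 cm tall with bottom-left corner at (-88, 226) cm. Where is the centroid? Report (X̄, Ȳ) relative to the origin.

bottom flange: A = 70 × 16 = 1120.00, centroid at (47.00, 8.00).
web: A = 12 × 210 = 2520.00, centroid at (6.00, 121.00).
top flange: A = 100 × 14 = 1400.00, centroid at (-38.00, 233.00).
ΣA = 5040.00 cm²
ΣAX̄ = (1120.00)(47.00) + (2520.00)(6.00) + (1400.00)(-38.00) = 14560.00 cm³
ΣAȲ = (1120.00)(8.00) + (2520.00)(121.00) + (1400.00)(233.00) = 640080.00 cm³
X̄ = 14560.00 / 5040.00 = 2.89 cm
Ȳ = 640080.00 / 5040.00 = 127.00 cm

X̄ = 2.89 cm, Ȳ = 127.00 cm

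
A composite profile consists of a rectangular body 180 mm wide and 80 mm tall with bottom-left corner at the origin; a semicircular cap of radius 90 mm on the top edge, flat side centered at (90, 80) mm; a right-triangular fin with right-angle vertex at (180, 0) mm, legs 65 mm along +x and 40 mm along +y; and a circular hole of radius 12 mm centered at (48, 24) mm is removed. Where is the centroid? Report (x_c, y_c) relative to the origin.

x_c = 95.87 mm, y_c = 74.59 mm

Part | A | x̄ᵢ | ȳᵢ | A·x̄ᵢ | A·ȳᵢ
rectangular body | 14400.00 | 90.00 | 40.00 | 1296000.00 | 576000.00
semicircular top | 12723.45 | 90.00 | 118.20 | 1145110.52 | 1503876.02
triangular fin | 1300.00 | 201.67 | 13.33 | 262166.67 | 17333.33
hole | -452.39 | 48.00 | 24.00 | -21714.69 | -10857.34
Σ | 27971.06 |  |  | 2681562.50 | 2086352.01
x_c = 2681562.50 / 27971.06 = 95.87 mm
y_c = 2086352.01 / 27971.06 = 74.59 mm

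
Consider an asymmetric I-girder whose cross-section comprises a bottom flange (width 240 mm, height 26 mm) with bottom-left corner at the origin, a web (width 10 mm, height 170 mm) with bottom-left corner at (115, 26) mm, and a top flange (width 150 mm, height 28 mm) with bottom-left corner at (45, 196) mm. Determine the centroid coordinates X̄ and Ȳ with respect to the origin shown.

X̄ = 120.00 mm, Ȳ = 94.88 mm

bottom flange: A = 240 × 26 = 6240.00, centroid at (120.00, 13.00).
web: A = 10 × 170 = 1700.00, centroid at (120.00, 111.00).
top flange: A = 150 × 28 = 4200.00, centroid at (120.00, 210.00).
ΣA = 12140.00 mm²
ΣAX̄ = (6240.00)(120.00) + (1700.00)(120.00) + (4200.00)(120.00) = 1456800.00 mm³
ΣAȲ = (6240.00)(13.00) + (1700.00)(111.00) + (4200.00)(210.00) = 1151820.00 mm³
X̄ = 1456800.00 / 12140.00 = 120.00 mm
Ȳ = 1151820.00 / 12140.00 = 94.88 mm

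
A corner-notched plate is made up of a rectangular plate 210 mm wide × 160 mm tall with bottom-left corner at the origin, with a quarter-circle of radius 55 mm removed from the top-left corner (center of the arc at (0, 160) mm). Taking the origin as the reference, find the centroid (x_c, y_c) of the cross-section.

x_c = 111.21 mm, y_c = 75.69 mm

Part | A | x̄ᵢ | ȳᵢ | A·x̄ᵢ | A·ȳᵢ
plate | 33600.00 | 105.00 | 80.00 | 3528000.00 | 2688000.00
removed quarter-circle | -2375.83 | 23.34 | 136.66 | -55458.33 | -324674.38
Σ | 31224.17 |  |  | 3472541.67 | 2363325.62
x_c = 3472541.67 / 31224.17 = 111.21 mm
y_c = 2363325.62 / 31224.17 = 75.69 mm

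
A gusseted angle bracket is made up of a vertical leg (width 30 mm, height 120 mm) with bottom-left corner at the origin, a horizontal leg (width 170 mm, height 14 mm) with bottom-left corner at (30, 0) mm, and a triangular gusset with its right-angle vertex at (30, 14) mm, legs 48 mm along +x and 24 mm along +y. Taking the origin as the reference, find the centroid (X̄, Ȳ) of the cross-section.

vertical leg: A = 30 × 120 = 3600.00, centroid at (15.00, 60.00).
horizontal leg: A = 170 × 14 = 2380.00, centroid at (115.00, 7.00).
gusset: A = ½·48·24 = 576.00, centroid at (46.00, 22.00).
ΣA = 6556.00 mm², ΣAX̄ = 354196.00 mm³, ΣAȲ = 245332.00 mm³.
X̄ = 354196.00/6556.00 = 54.03 mm; Ȳ = 245332.00/6556.00 = 37.42 mm.

X̄ = 54.03 mm, Ȳ = 37.42 mm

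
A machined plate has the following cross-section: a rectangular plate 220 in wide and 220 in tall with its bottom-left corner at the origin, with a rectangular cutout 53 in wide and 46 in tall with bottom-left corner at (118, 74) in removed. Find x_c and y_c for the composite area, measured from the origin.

Part | A | x̄ᵢ | ȳᵢ | A·x̄ᵢ | A·ȳᵢ
plate | 48400.00 | 110.00 | 110.00 | 5324000.00 | 5324000.00
hole | -2438.00 | 144.50 | 97.00 | -352291.00 | -236486.00
Σ | 45962.00 |  |  | 4971709.00 | 5087514.00
x_c = 4971709.00 / 45962.00 = 108.17 in
y_c = 5087514.00 / 45962.00 = 110.69 in

x_c = 108.17 in, y_c = 110.69 in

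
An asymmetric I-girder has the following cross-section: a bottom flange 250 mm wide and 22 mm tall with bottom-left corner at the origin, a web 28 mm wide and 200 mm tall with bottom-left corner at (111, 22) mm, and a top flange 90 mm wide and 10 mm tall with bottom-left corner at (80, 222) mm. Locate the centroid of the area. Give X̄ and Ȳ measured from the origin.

X̄ = 125.00 mm, Ȳ = 79.00 mm

bottom flange: A = 250 × 22 = 5500.00, centroid at (125.00, 11.00).
web: A = 28 × 200 = 5600.00, centroid at (125.00, 122.00).
top flange: A = 90 × 10 = 900.00, centroid at (125.00, 227.00).
ΣA = 12000.00 mm², ΣAX̄ = 1500000.00 mm³, ΣAȲ = 948000.00 mm³.
X̄ = 1500000.00/12000.00 = 125.00 mm; Ȳ = 948000.00/12000.00 = 79.00 mm.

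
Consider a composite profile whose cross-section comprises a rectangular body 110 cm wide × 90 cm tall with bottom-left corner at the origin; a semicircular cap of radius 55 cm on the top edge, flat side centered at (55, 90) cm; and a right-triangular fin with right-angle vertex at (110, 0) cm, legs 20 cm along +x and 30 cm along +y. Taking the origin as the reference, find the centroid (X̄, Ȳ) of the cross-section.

Part | A | x̄ᵢ | ȳᵢ | A·x̄ᵢ | A·ȳᵢ
rectangular body | 9900.00 | 55.00 | 45.00 | 544500.00 | 445500.00
semicircular top | 4751.66 | 55.00 | 113.34 | 261341.24 | 538565.97
triangular fin | 300.00 | 116.67 | 10.00 | 35000.00 | 3000.00
Σ | 14951.66 |  |  | 840841.24 | 987065.97
X̄ = 840841.24 / 14951.66 = 56.24 cm
Ȳ = 987065.97 / 14951.66 = 66.02 cm

X̄ = 56.24 cm, Ȳ = 66.02 cm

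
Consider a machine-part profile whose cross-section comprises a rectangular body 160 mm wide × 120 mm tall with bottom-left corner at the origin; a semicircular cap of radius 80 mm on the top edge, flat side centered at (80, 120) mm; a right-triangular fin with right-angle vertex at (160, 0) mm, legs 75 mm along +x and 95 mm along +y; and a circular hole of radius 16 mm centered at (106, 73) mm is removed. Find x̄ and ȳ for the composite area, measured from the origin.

x̄ = 91.03 mm, ȳ = 86.03 mm

Part | A | x̄ᵢ | ȳᵢ | A·x̄ᵢ | A·ȳᵢ
rectangular body | 19200.00 | 80.00 | 60.00 | 1536000.00 | 1152000.00
semicircular top | 10053.10 | 80.00 | 153.95 | 804247.72 | 1547704.91
triangular fin | 3562.50 | 185.00 | 31.67 | 659062.50 | 112812.50
hole | -804.25 | 106.00 | 73.00 | -85250.26 | -58710.08
Σ | 32011.35 |  |  | 2914059.96 | 2753807.33
x̄ = 2914059.96 / 32011.35 = 91.03 mm
ȳ = 2753807.33 / 32011.35 = 86.03 mm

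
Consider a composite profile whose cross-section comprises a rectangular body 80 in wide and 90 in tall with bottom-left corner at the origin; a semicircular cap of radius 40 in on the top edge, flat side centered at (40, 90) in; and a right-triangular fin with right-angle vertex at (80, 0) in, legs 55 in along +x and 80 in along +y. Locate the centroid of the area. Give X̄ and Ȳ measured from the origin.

X̄ = 50.77 in, Ȳ = 54.69 in

Part | A | x̄ᵢ | ȳᵢ | A·x̄ᵢ | A·ȳᵢ
rectangular body | 7200.00 | 40.00 | 45.00 | 288000.00 | 324000.00
semicircular top | 2513.27 | 40.00 | 106.98 | 100530.96 | 268861.34
triangular fin | 2200.00 | 98.33 | 26.67 | 216333.33 | 58666.67
Σ | 11913.27 |  |  | 604864.30 | 651528.00
X̄ = 604864.30 / 11913.27 = 50.77 in
Ȳ = 651528.00 / 11913.27 = 54.69 in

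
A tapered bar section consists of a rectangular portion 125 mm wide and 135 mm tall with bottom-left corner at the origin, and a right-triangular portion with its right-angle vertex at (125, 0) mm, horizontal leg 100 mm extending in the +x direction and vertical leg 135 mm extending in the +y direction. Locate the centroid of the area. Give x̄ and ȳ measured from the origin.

rectangular portion: A = 125 × 135 = 16875.00, centroid at (62.50, 67.50).
triangular portion: A = ½·100·135 = 6750.00, centroid at (158.33, 45.00).
ΣA = 23625.00 mm², ΣAx̄ = 2123437.50 mm³, ΣAȳ = 1442812.50 mm³.
x̄ = 2123437.50/23625.00 = 89.88 mm; ȳ = 1442812.50/23625.00 = 61.07 mm.

x̄ = 89.88 mm, ȳ = 61.07 mm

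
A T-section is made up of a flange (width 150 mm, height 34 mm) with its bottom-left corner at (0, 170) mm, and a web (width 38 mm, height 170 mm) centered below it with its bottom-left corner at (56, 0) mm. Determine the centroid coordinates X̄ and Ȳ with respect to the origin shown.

web: A = 38 × 170 = 6460.00, centroid at (75.00, 85.00).
flange: A = 150 × 34 = 5100.00, centroid at (75.00, 187.00).
ΣA = 11560.00 mm², ΣAX̄ = 867000.00 mm³, ΣAȲ = 1502800.00 mm³.
X̄ = 867000.00/11560.00 = 75.00 mm; Ȳ = 1502800.00/11560.00 = 130.00 mm.

X̄ = 75.00 mm, Ȳ = 130.00 mm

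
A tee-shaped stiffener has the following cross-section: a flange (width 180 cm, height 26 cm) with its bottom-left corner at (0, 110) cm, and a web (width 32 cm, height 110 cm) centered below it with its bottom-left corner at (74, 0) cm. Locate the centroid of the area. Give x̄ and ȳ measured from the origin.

x̄ = 90.00 cm, ȳ = 93.81 cm

web: A = 32 × 110 = 3520.00, centroid at (90.00, 55.00).
flange: A = 180 × 26 = 4680.00, centroid at (90.00, 123.00).
ΣA = 8200.00 cm²
ΣAx̄ = (3520.00)(90.00) + (4680.00)(90.00) = 738000.00 cm³
ΣAȳ = (3520.00)(55.00) + (4680.00)(123.00) = 769240.00 cm³
x̄ = 738000.00 / 8200.00 = 90.00 cm
ȳ = 769240.00 / 8200.00 = 93.81 cm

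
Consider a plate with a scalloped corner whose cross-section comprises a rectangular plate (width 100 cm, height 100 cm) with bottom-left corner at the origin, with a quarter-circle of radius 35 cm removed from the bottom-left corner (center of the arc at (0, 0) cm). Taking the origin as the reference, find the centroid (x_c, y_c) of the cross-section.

x_c = 53.74 cm, y_c = 53.74 cm

plate: A = 100 × 100 = 10000.00, centroid at (50.00, 50.00).
removed quarter-circle: A = −¼π·35² = -962.11, centroid at (14.85, 14.85).
ΣA = 9037.89 cm²
ΣAx_c = (10000.00)(50.00) + (-962.11)(14.85) = 485708.33 cm³
ΣAy_c = (10000.00)(50.00) + (-962.11)(14.85) = 485708.33 cm³
x_c = 485708.33 / 9037.89 = 53.74 cm
y_c = 485708.33 / 9037.89 = 53.74 cm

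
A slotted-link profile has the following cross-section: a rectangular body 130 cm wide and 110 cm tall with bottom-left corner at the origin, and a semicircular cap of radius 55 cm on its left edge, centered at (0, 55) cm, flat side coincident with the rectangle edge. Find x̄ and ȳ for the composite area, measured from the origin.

x̄ = 42.97 cm, ȳ = 55.00 cm

rectangular body: A = 130 × 110 = 14300.00, centroid at (65.00, 55.00).
semicircular end: A = ½π·55² = 4751.66, centroid at (-23.34, 55.00).
ΣA = 19051.66 cm², ΣAx̄ = 818583.33 cm³, ΣAȳ = 1047841.24 cm³.
x̄ = 818583.33/19051.66 = 42.97 cm; ȳ = 1047841.24/19051.66 = 55.00 cm.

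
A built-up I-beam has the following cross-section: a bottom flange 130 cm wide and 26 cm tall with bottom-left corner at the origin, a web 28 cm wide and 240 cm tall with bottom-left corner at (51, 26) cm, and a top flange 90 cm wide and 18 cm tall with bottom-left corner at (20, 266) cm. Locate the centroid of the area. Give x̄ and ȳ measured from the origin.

bottom flange: A = 130 × 26 = 3380.00, centroid at (65.00, 13.00).
web: A = 28 × 240 = 6720.00, centroid at (65.00, 146.00).
top flange: A = 90 × 18 = 1620.00, centroid at (65.00, 275.00).
ΣA = 11720.00 cm², ΣAx̄ = 761800.00 cm³, ΣAȳ = 1470560.00 cm³.
x̄ = 761800.00/11720.00 = 65.00 cm; ȳ = 1470560.00/11720.00 = 125.47 cm.

x̄ = 65.00 cm, ȳ = 125.47 cm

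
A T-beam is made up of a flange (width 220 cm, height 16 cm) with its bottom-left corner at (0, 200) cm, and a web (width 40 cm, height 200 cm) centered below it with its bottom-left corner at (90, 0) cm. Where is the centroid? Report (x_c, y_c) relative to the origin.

web: A = 40 × 200 = 8000.00, centroid at (110.00, 100.00).
flange: A = 220 × 16 = 3520.00, centroid at (110.00, 208.00).
ΣA = 11520.00 cm²
ΣAx_c = (8000.00)(110.00) + (3520.00)(110.00) = 1267200.00 cm³
ΣAy_c = (8000.00)(100.00) + (3520.00)(208.00) = 1532160.00 cm³
x_c = 1267200.00 / 11520.00 = 110.00 cm
y_c = 1532160.00 / 11520.00 = 133.00 cm

x_c = 110.00 cm, y_c = 133.00 cm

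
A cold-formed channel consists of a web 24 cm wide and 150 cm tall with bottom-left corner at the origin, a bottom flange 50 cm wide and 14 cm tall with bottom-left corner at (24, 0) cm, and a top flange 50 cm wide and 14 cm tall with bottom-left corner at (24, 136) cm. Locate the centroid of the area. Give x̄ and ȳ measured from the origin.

web: A = 24 × 150 = 3600.00, centroid at (12.00, 75.00).
bottom flange: A = 50 × 14 = 700.00, centroid at (49.00, 7.00).
top flange: A = 50 × 14 = 700.00, centroid at (49.00, 143.00).
ΣA = 5000.00 cm², ΣAx̄ = 111800.00 cm³, ΣAȳ = 375000.00 cm³.
x̄ = 111800.00/5000.00 = 22.36 cm; ȳ = 375000.00/5000.00 = 75.00 cm.

x̄ = 22.36 cm, ȳ = 75.00 cm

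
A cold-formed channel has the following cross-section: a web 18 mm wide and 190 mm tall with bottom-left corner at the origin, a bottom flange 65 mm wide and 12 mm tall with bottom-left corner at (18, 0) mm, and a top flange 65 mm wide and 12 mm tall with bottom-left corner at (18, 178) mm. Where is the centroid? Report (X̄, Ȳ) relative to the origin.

X̄ = 22.00 mm, Ȳ = 95.00 mm

web: A = 18 × 190 = 3420.00, centroid at (9.00, 95.00).
bottom flange: A = 65 × 12 = 780.00, centroid at (50.50, 6.00).
top flange: A = 65 × 12 = 780.00, centroid at (50.50, 184.00).
ΣA = 4980.00 mm²
ΣAX̄ = (3420.00)(9.00) + (780.00)(50.50) + (780.00)(50.50) = 109560.00 mm³
ΣAȲ = (3420.00)(95.00) + (780.00)(6.00) + (780.00)(184.00) = 473100.00 mm³
X̄ = 109560.00 / 4980.00 = 22.00 mm
Ȳ = 473100.00 / 4980.00 = 95.00 mm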